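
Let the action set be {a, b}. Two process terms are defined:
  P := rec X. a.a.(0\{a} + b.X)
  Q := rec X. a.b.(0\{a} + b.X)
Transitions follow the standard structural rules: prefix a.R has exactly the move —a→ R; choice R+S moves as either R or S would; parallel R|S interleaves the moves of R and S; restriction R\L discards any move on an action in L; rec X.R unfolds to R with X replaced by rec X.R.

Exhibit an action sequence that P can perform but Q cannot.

Reachable graph of P (3 states):
  m0 = rec X. a.a.(0\{a} + b.X) has moves =a=> m1
  m1 = a.(0\{a} + b.(rec X. a.a.(0\{a} + b.X))) has moves =a=> m2
  m2 = 0\{a} + b.(rec X. a.a.(0\{a} + b.X)) has moves =b=> m0
Reachable graph of Q (3 states):
  n0 = rec X. a.b.(0\{a} + b.X) has moves =a=> n1
  n1 = b.(0\{a} + b.(rec X. a.b.(0\{a} + b.X))) has moves =b=> n2
  n2 = 0\{a} + b.(rec X. a.b.(0\{a} + b.X)) has moves =b=> n0
Executing aa from P (initial set {m0}):
  [1] a ⇒ {m1}
  [2] a ⇒ {m2}
  ✓ P
Executing aa from Q (initial set {n0}):
  [1] a ⇒ {n1}
  [2] a ⇒ ∅  — Q cannot continue

aa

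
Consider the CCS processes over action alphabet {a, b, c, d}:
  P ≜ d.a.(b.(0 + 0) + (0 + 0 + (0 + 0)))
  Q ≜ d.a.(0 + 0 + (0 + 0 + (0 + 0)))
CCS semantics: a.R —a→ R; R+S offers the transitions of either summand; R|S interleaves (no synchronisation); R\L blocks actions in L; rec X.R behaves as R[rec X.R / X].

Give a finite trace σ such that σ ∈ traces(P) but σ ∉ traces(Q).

P's transition system — 4 states:
  m0 = d.a.(b.(0 + 0) + (0 + 0 + (0 + 0))) → -d-> m1
  m1 = a.(b.(0 + 0) + (0 + 0 + (0 + 0))) → -a-> m2
  m2 = b.(0 + 0) + (0 + 0 + (0 + 0)) → -b-> m3
  m3 = 0 + 0 → (no moves)
Q's transition system — 3 states:
  n0 = d.a.(0 + 0 + (0 + 0 + (0 + 0))) → -d-> n1
  n1 = a.(0 + 0 + (0 + 0 + (0 + 0))) → -a-> n2
  n2 = 0 + 0 + (0 + 0 + (0 + 0)) → (no moves)
Executing dab from P (initial set {m0}):
  step 1 (d): {m1}
  step 2 (a): {m2}
  step 3 (b): {m3}
  — P admits the full trace.
Executing dab from Q (initial set {n0}):
  step 1 (d): {n1}
  step 2 (a): {n2}
  step 3 (b): ∅  — Q cannot continue

dab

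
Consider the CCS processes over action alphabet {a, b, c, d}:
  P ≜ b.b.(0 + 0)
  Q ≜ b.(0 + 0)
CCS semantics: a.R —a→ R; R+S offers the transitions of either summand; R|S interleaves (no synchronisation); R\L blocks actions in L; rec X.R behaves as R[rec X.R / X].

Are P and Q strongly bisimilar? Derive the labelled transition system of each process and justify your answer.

P ≁ Q

Reachable graph of P (3 states):
  m0 = b.b.(0 + 0) ⊢ --b--▸ m1
  m1 = b.(0 + 0) ⊢ --b--▸ m2
  m2 = 0 + 0 ⊢ deadlocked
Reachable graph of Q (2 states):
  n0 = b.(0 + 0) ⊢ --b--▸ n1
  n1 = 0 + 0 ⊢ deadlocked
Partition-refinement fixed point:
  B0 = {m0}
  B1 = {m1, n0}
  B2 = {m2, n1}
m0 ∈ B0, n0 ∈ B1 → different blocks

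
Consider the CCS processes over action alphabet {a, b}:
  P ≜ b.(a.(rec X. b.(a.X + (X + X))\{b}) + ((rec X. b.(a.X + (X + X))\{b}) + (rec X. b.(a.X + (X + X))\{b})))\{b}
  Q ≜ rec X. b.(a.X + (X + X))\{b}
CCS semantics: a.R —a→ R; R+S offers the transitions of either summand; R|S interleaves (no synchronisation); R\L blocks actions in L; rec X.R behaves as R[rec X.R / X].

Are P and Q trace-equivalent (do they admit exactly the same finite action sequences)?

P's transition system — 3 states:
  p0 = b.(a.(rec X. b.(a.X + (X + X))\{b}) + ((rec X. b.(a.X + (X + X))\{b}) + (rec X. b.(a.X + (X + X))\{b})))\{b} → -b-> p1
  p1 = (a.(rec X. b.(a.X + (X + X))\{b}) + ((rec X. b.(a.X + (X + X))\{b}) + (rec X. b.(a.X + (X + X))\{b})))\{b} → -a-> p2
  p2 = (rec X. b.(a.X + (X + X))\{b})\{b} → (no moves)
Q's transition system — 3 states:
  q0 = rec X. b.(a.X + (X + X))\{b} → -b-> q1
  q1 = (a.(rec X. b.(a.X + (X + X))\{b}) + ((rec X. b.(a.X + (X + X))\{b}) + (rec X. b.(a.X + (X + X))\{b})))\{b} → -a-> q2
  q2 = (rec X. b.(a.X + (X + X))\{b})\{b} → (no moves)
Partition-refinement fixed point:
  B0 = {p0, q0}
  B1 = {p1, q1}
  B2 = {p2, q2}
p0 ∈ B0, q0 ∈ B0 → same block
Bisimilar ⇒ trace-equivalent.

trace-equivalent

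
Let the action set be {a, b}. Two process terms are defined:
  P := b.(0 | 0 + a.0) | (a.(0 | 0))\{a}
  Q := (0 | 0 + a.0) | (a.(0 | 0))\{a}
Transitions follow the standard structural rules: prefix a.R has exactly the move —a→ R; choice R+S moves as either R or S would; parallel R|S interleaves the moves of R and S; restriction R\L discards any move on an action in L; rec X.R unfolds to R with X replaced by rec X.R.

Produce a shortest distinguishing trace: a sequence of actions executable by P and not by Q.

LTS(P): 3 reachable states
  m0 = b.(0 | 0 + a.0) | (a.(0 | 0))\{a} ⊢ —b→ m1
  m1 = (0 | 0 + a.0) | (a.(0 | 0))\{a} ⊢ —a→ m2
  m2 = 0 | (a.(0 | 0))\{a} ⊢ stopped
LTS(Q): 2 reachable states
  n0 = (0 | 0 + a.0) | (a.(0 | 0))\{a} ⊢ —a→ n1
  n1 = 0 | (a.(0 | 0))\{a} ⊢ stopped
Trace ⟨b⟩ through P, begin at {m0}:
  step 1 (b): {m1}
  ✓ P
Trace ⟨b⟩ through Q, begin at {n0}:
  step 1 (b): no successor for Q

b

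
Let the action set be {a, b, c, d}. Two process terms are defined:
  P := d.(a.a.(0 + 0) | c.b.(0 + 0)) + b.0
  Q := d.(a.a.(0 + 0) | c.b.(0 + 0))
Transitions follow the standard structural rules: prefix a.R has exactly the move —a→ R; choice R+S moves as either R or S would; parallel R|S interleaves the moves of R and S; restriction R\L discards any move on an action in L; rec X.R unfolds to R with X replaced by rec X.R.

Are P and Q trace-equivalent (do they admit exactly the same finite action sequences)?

NO — witness ⟨b⟩

Reachable graph of P (11 states):
  s0 = d.(a.a.(0 + 0) | c.b.(0 + 0)) + b.0 | --b--▸ s1, --d--▸ s2
  s1 = 0 | ·
  s2 = a.a.(0 + 0) | c.b.(0 + 0) | --a--▸ s3, --c--▸ s4
  s3 = a.(0 + 0) | c.b.(0 + 0) | --a--▸ s5, --c--▸ s6
  s4 = a.a.(0 + 0) | b.(0 + 0) | --a--▸ s6, --b--▸ s7
  s5 = (0 + 0) | c.b.(0 + 0) | --c--▸ s8
  s6 = a.(0 + 0) | b.(0 + 0) | --a--▸ s8, --b--▸ s9
  s7 = a.a.(0 + 0) | (0 + 0) | --a--▸ s9
  s8 = (0 + 0) | b.(0 + 0) | --b--▸ s10
  s9 = a.(0 + 0) | (0 + 0) | --a--▸ s10
  s10 = (0 + 0) | (0 + 0) | ·
Reachable graph of Q (10 states):
  t0 = d.(a.a.(0 + 0) | c.b.(0 + 0)) | --d--▸ t1
  t1 = a.a.(0 + 0) | c.b.(0 + 0) | --a--▸ t2, --c--▸ t3
  t2 = a.(0 + 0) | c.b.(0 + 0) | --a--▸ t4, --c--▸ t5
  t3 = a.a.(0 + 0) | b.(0 + 0) | --a--▸ t5, --b--▸ t6
  t4 = (0 + 0) | c.b.(0 + 0) | --c--▸ t7
  t5 = a.(0 + 0) | b.(0 + 0) | --a--▸ t7, --b--▸ t8
  t6 = a.a.(0 + 0) | (0 + 0) | --a--▸ t8
  t7 = (0 + 0) | b.(0 + 0) | --b--▸ t9
  t8 = a.(0 + 0) | (0 + 0) | --a--▸ t9
  t9 = (0 + 0) | (0 + 0) | ·
Executing b from P (initial set {s0}):
  after b @ step 1: {s1}
  P completes σ.
Executing b from Q (initial set {t0}):
  after b @ step 1: ∅  — Q cannot continue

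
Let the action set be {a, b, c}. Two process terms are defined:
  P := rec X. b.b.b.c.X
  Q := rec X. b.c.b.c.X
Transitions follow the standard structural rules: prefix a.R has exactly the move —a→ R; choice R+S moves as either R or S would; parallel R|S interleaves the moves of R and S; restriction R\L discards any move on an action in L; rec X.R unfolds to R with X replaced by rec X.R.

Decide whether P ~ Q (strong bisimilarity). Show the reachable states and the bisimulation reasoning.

P's transition system — 4 states:
  m0 = rec X. b.b.b.c.X has moves ··b··> m1
  m1 = b.b.c.(rec X. b.b.b.c.X) has moves ··b··> m2
  m2 = b.c.(rec X. b.b.b.c.X) has moves ··b··> m3
  m3 = c.(rec X. b.b.b.c.X) has moves ··c··> m0
Q's transition system — 4 states:
  n0 = rec X. b.c.b.c.X has moves ··b··> n1
  n1 = c.b.c.(rec X. b.c.b.c.X) has moves ··c··> n2
  n2 = b.c.(rec X. b.c.b.c.X) has moves ··b··> n3
  n3 = c.(rec X. b.c.b.c.X) has moves ··c··> n0
Coarsest stable partition (strong bisimilarity classes):
  B0 = {m0}
  B1 = {m1}
  B2 = {m2}
  B3 = {m3}
  B4 = {n0, n2}
  B5 = {n1, n3}
m0 ∈ B0, n0 ∈ B4 → different blocks

NO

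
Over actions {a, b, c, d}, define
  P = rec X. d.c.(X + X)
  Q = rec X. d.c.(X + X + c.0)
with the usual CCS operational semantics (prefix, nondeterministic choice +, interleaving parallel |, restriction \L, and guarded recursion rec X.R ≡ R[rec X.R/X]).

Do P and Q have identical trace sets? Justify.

P's transition system — 3 states:
  p0 = rec X. d.c.(X + X) ⊢ --d--▸ p1
  p1 = c.((rec X. d.c.(X + X)) + (rec X. d.c.(X + X))) ⊢ --c--▸ p2
  p2 = (rec X. d.c.(X + X)) + (rec X. d.c.(X + X)) ⊢ --d--▸ p1
Q's transition system — 4 states:
  q0 = rec X. d.c.(X + X + c.0) ⊢ --d--▸ q1
  q1 = c.((rec X. d.c.(X + X + c.0)) + (rec X. d.c.(X + X + c.0)) + c.0) ⊢ --c--▸ q2
  q2 = (rec X. d.c.(X + X + c.0)) + (rec X. d.c.(X + X + c.0)) + c.0 ⊢ --c--▸ q3, --d--▸ q1
  q3 = 0 ⊢ stopped
Executing dcc from Q (initial set {q0}):
  [1] d ⇒ {q1}
  [2] c ⇒ {q2}
  [3] c ⇒ {q3}
  ✓ Q
Executing dcc from P (initial set {p0}):
  [1] d ⇒ {p1}
  [2] c ⇒ {p2}
  [3] c ⇒ ∅ (P stuck)

traces(P) ≠ traces(Q) — witness ⟨dcc⟩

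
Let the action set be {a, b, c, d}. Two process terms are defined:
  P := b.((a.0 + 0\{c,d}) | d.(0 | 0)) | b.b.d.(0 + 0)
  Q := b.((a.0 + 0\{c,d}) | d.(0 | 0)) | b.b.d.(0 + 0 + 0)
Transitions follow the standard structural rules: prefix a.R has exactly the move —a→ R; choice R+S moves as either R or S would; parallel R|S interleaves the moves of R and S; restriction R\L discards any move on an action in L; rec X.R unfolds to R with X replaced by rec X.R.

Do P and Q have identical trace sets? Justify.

traces(P) = traces(Q)

LTS(P): 20 reachable states
  u0 = b.((a.0 + 0\{c,d}) | d.(0 | 0)) | b.b.d.(0 + 0) ⊢ ··b··> u1, ··b··> u2
  u1 = (a.0 + 0\{c,d}) | d.(0 | 0) | b.b.d.(0 + 0) ⊢ ··a··> u3, ··b··> u4, ··d··> u5
  u2 = b.((a.0 + 0\{c,d}) | d.(0 | 0)) | b.d.(0 + 0) ⊢ ··b··> u4, ··b··> u6
  u3 = 0 | d.(0 | 0) | b.b.d.(0 + 0) ⊢ ··b··> u7, ··d··> u8
  u4 = (a.0 + 0\{c,d}) | d.(0 | 0) | b.d.(0 + 0) ⊢ ··a··> u7, ··b··> u9, ··d··> u10
  u5 = (a.0 + 0\{c,d}) | (0 | 0) | b.b.d.(0 + 0) ⊢ ··a··> u8, ··b··> u10
  u6 = b.((a.0 + 0\{c,d}) | d.(0 | 0)) | d.(0 + 0) ⊢ ··b··> u9, ··d··> u11
  u7 = 0 | d.(0 | 0) | b.d.(0 + 0) ⊢ ··b··> u12, ··d··> u13
  u8 = 0 | (0 | 0) | b.b.d.(0 + 0) ⊢ ··b··> u13
  u9 = (a.0 + 0\{c,d}) | d.(0 | 0) | d.(0 + 0) ⊢ ··a··> u12, ··d··> u14, ··d··> u15
  u10 = (a.0 + 0\{c,d}) | (0 | 0) | b.d.(0 + 0) ⊢ ··a··> u13, ··b··> u14
  u11 = b.((a.0 + 0\{c,d}) | d.(0 | 0)) | (0 + 0) ⊢ ··b··> u15
  u12 = 0 | d.(0 | 0) | d.(0 + 0) ⊢ ··d··> u16, ··d··> u17
  u13 = 0 | (0 | 0) | b.d.(0 + 0) ⊢ ··b··> u16
  u14 = (a.0 + 0\{c,d}) | (0 | 0) | d.(0 + 0) ⊢ ··a··> u16, ··d··> u18
  u15 = (a.0 + 0\{c,d}) | d.(0 | 0) | (0 + 0) ⊢ ··a··> u17, ··d··> u18
  u16 = 0 | (0 | 0) | d.(0 + 0) ⊢ ··d··> u19
  u17 = 0 | d.(0 | 0) | (0 + 0) ⊢ ··d··> u19
  u18 = (a.0 + 0\{c,d}) | (0 | 0) | (0 + 0) ⊢ ··a··> u19
  u19 = 0 | (0 | 0) | (0 + 0) ⊢ (no moves)
LTS(Q): 20 reachable states
  v0 = b.((a.0 + 0\{c,d}) | d.(0 | 0)) | b.b.d.(0 + 0 + 0) ⊢ ··b··> v1, ··b··> v2
  v1 = (a.0 + 0\{c,d}) | d.(0 | 0) | b.b.d.(0 + 0 + 0) ⊢ ··a··> v3, ··b··> v4, ··d··> v5
  v2 = b.((a.0 + 0\{c,d}) | d.(0 | 0)) | b.d.(0 + 0 + 0) ⊢ ··b··> v4, ··b··> v6
  v3 = 0 | d.(0 | 0) | b.b.d.(0 + 0 + 0) ⊢ ··b··> v7, ··d··> v8
  v4 = (a.0 + 0\{c,d}) | d.(0 | 0) | b.d.(0 + 0 + 0) ⊢ ··a··> v7, ··b··> v9, ··d··> v10
  v5 = (a.0 + 0\{c,d}) | (0 | 0) | b.b.d.(0 + 0 + 0) ⊢ ··a··> v8, ··b··> v10
  v6 = b.((a.0 + 0\{c,d}) | d.(0 | 0)) | d.(0 + 0 + 0) ⊢ ··b··> v9, ··d··> v11
  v7 = 0 | d.(0 | 0) | b.d.(0 + 0 + 0) ⊢ ··b··> v12, ··d··> v13
  v8 = 0 | (0 | 0) | b.b.d.(0 + 0 + 0) ⊢ ··b··> v13
  v9 = (a.0 + 0\{c,d}) | d.(0 | 0) | d.(0 + 0 + 0) ⊢ ··a··> v12, ··d··> v14, ··d··> v15
  v10 = (a.0 + 0\{c,d}) | (0 | 0) | b.d.(0 + 0 + 0) ⊢ ··a··> v13, ··b··> v14
  v11 = b.((a.0 + 0\{c,d}) | d.(0 | 0)) | (0 + 0 + 0) ⊢ ··b··> v15
  v12 = 0 | d.(0 | 0) | d.(0 + 0 + 0) ⊢ ··d··> v16, ··d··> v17
  v13 = 0 | (0 | 0) | b.d.(0 + 0 + 0) ⊢ ··b··> v16
  v14 = (a.0 + 0\{c,d}) | (0 | 0) | d.(0 + 0 + 0) ⊢ ··a··> v16, ··d··> v18
  v15 = (a.0 + 0\{c,d}) | d.(0 | 0) | (0 + 0 + 0) ⊢ ··a··> v17, ··d··> v18
  v16 = 0 | (0 | 0) | d.(0 + 0 + 0) ⊢ ··d··> v19
  v17 = 0 | d.(0 | 0) | (0 + 0 + 0) ⊢ ··d··> v19
  v18 = (a.0 + 0\{c,d}) | (0 | 0) | (0 + 0 + 0) ⊢ ··a··> v19
  v19 = 0 | (0 | 0) | (0 + 0 + 0) ⊢ (no moves)
Partition-refinement fixed point:
  B0 = {u0, v0}
  B1 = {u1, v1}
  B2 = {u3, v3}
  B3 = {u7, v7}
  B4 = {u13, v13}
  B5 = {u16, u17, v16, v17}
  B6 = {u19, v19}
  B7 = {u12, v12}
  B8 = {u8, v8}
  B9 = {u5, v5}
  B10 = {u10, v10}
  B11 = {u14, u15, v14, v15}
  B12 = {u18, v18}
  B13 = {u4, v4}
  B14 = {u9, v9}
  B15 = {u2, v2}
  B16 = {u6, v6}
  B17 = {u11, v11}
u0 ∈ B0, v0 ∈ B0 → same block
Bisimilar ⇒ trace-equivalent.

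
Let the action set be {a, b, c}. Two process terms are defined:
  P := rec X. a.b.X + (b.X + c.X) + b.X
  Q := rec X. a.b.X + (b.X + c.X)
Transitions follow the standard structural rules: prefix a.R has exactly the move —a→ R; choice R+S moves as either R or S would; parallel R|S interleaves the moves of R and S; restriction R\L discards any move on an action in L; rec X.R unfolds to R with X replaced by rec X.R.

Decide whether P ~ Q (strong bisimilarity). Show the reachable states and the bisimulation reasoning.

P ~ Q

LTS(P): 2 reachable states
  m0 = rec X. a.b.X + (b.X + c.X) + b.X | ··a··> m1, ··b··> m0, ··c··> m0
  m1 = b.(rec X. a.b.X + (b.X + c.X) + b.X) | ··b··> m0
LTS(Q): 2 reachable states
  n0 = rec X. a.b.X + (b.X + c.X) | ··a··> n1, ··b··> n0, ··c··> n0
  n1 = b.(rec X. a.b.X + (b.X + c.X)) | ··b··> n0
Partition-refinement fixed point:
  B0 = {m0, n0}
  B1 = {m1, n1}
m0 ∈ B0, n0 ∈ B0 → same block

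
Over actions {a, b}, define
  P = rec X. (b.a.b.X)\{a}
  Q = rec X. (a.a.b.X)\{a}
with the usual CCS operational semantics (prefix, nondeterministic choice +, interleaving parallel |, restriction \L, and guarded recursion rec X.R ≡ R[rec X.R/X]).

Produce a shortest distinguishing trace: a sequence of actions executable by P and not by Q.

b

Reachable graph of P (2 states):
  u0 = rec X. (b.a.b.X)\{a} → --b--▸ u1
  u1 = (a.b.(rec X. (b.a.b.X)\{a}))\{a} → stopped
Reachable graph of Q (1 states):
  v0 = rec X. (a.a.b.X)\{a} → stopped
Executing b from P (initial set {u0}):
  step 1 (b): {u1}
  P completes σ.
Executing b from Q (initial set {v0}):
  step 1 (b): ∅ (Q stuck)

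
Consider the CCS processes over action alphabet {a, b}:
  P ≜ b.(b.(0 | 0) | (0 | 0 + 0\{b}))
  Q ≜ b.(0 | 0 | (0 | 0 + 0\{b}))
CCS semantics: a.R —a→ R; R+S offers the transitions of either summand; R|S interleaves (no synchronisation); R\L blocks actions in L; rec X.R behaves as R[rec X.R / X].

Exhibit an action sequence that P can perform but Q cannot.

P's transition system — 3 states:
  s0 = b.(b.(0 | 0) | (0 | 0 + 0\{b})) | —b→ s1
  s1 = b.(0 | 0) | (0 | 0 + 0\{b}) | —b→ s2
  s2 = 0 | 0 | (0 | 0 + 0\{b}) | deadlocked
Q's transition system — 2 states:
  t0 = b.(0 | 0 | (0 | 0 + 0\{b})) | —b→ t1
  t1 = 0 | 0 | (0 | 0 + 0\{b}) | deadlocked
Trace ⟨bb⟩ through P, begin at {s0}:
  [1] b ⇒ {s1}
  [2] b ⇒ {s2}
  ✓ P
Trace ⟨bb⟩ through Q, begin at {t0}:
  [1] b ⇒ {t1}
  [2] b ⇒ no successor for Q

bb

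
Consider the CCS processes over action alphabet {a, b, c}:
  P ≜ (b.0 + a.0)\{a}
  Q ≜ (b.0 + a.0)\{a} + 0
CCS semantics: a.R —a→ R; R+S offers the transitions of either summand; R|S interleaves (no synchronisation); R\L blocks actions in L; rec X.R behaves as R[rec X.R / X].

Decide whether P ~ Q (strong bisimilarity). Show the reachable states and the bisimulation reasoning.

LTS(P): 2 reachable states
  u0 = (b.0 + a.0)\{a} ⊢ =b=> u1
  u1 = 0\{a} ⊢ stopped
LTS(Q): 2 reachable states
  v0 = (b.0 + a.0)\{a} + 0 ⊢ =b=> v1
  v1 = 0\{a} ⊢ stopped
Coarsest stable partition (strong bisimilarity classes):
  B0 = {u0, v0}
  B1 = {u1, v1}
u0 ∈ B0, v0 ∈ B0 → same block

bisimilar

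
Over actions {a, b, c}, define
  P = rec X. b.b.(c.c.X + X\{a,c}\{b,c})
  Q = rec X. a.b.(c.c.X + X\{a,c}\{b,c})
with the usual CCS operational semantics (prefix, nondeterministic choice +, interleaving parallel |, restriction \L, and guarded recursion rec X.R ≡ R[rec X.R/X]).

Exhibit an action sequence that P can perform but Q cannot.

P's transition system — 4 states:
  s0 = rec X. b.b.(c.c.X + X\{a,c}\{b,c}) | —b→ s1
  s1 = b.(c.c.(rec X. b.b.(c.c.X + X\{a,c}\{b,c})) + (rec X. b.b.(c.c.X + X\{a,c}\{b,c}))\{a,c}\{b,c}) | —b→ s2
  s2 = c.c.(rec X. b.b.(c.c.X + X\{a,c}\{b,c})) + (rec X. b.b.(c.c.X + X\{a,c}\{b,c}))\{a,c}\{b,c} | —c→ s3
  s3 = c.(rec X. b.b.(c.c.X + X\{a,c}\{b,c})) | —c→ s0
Q's transition system — 4 states:
  t0 = rec X. a.b.(c.c.X + X\{a,c}\{b,c}) | —a→ t1
  t1 = b.(c.c.(rec X. a.b.(c.c.X + X\{a,c}\{b,c})) + (rec X. a.b.(c.c.X + X\{a,c}\{b,c}))\{a,c}\{b,c}) | —b→ t2
  t2 = c.c.(rec X. a.b.(c.c.X + X\{a,c}\{b,c})) + (rec X. a.b.(c.c.X + X\{a,c}\{b,c}))\{a,c}\{b,c} | —c→ t3
  t3 = c.(rec X. a.b.(c.c.X + X\{a,c}\{b,c})) | —c→ t0
Executing b from P (initial set {s0}):
  [1] b ⇒ {s1}
  P completes σ.
Executing b from Q (initial set {t0}):
  [1] b ⇒ ∅ (Q stuck)

b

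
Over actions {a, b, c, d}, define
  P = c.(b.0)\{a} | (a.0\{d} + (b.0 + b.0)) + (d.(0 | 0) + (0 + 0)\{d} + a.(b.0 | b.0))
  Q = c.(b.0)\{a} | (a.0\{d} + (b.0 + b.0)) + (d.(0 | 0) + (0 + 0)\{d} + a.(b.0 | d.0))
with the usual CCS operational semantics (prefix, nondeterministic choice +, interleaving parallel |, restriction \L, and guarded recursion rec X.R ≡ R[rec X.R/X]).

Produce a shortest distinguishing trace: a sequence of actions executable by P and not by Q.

abb

LTS(P): 13 reachable states
  p0 = c.(b.0)\{a} | (a.0\{d} + (b.0 + b.0)) + (d.(0 | 0) + (0 + 0)\{d} + a.(b.0 | b.0)) ⊢ ··a··> p1, ··a··> p2, ··b··> p3, ··c··> p4, ··d··> p5
  p1 = b.0 | b.0 ⊢ ··b··> p6, ··b··> p7
  p2 = c.(b.0)\{a} | 0\{d} ⊢ ··c··> p8
  p3 = c.(b.0)\{a} | 0 ⊢ ··c··> p9
  p4 = (b.0)\{a} | (a.0\{d} + (b.0 + b.0)) ⊢ ··a··> p8, ··b··> p10, ··b··> p9
  p5 = 0 | 0 ⊢ deadlocked
  p6 = 0 | b.0 ⊢ ··b··> p5
  p7 = b.0 | 0 ⊢ ··b··> p5
  p8 = (b.0)\{a} | 0\{d} ⊢ ··b··> p11
  p9 = (b.0)\{a} | 0 ⊢ ··b··> p12
  p10 = 0\{a} | (a.0\{d} + (b.0 + b.0)) ⊢ ··a··> p11, ··b··> p12
  p11 = 0\{a} | 0\{d} ⊢ deadlocked
  p12 = 0\{a} | 0 ⊢ deadlocked
LTS(Q): 13 reachable states
  q0 = c.(b.0)\{a} | (a.0\{d} + (b.0 + b.0)) + (d.(0 | 0) + (0 + 0)\{d} + a.(b.0 | d.0)) ⊢ ··a··> q1, ··a··> q2, ··b··> q3, ··c··> q4, ··d··> q5
  q1 = b.0 | d.0 ⊢ ··b··> q6, ··d··> q7
  q2 = c.(b.0)\{a} | 0\{d} ⊢ ··c··> q8
  q3 = c.(b.0)\{a} | 0 ⊢ ··c··> q9
  q4 = (b.0)\{a} | (a.0\{d} + (b.0 + b.0)) ⊢ ··a··> q8, ··b··> q10, ··b··> q9
  q5 = 0 | 0 ⊢ deadlocked
  q6 = 0 | d.0 ⊢ ··d··> q5
  q7 = b.0 | 0 ⊢ ··b··> q5
  q8 = (b.0)\{a} | 0\{d} ⊢ ··b··> q11
  q9 = (b.0)\{a} | 0 ⊢ ··b··> q12
  q10 = 0\{a} | (a.0\{d} + (b.0 + b.0)) ⊢ ··a··> q11, ··b··> q12
  q11 = 0\{a} | 0\{d} ⊢ deadlocked
  q12 = 0\{a} | 0 ⊢ deadlocked
Trace ⟨abb⟩ through P, begin at {p0}:
  step 1 (a): {p1, p2}
  step 2 (b): {p6, p7}
  step 3 (b): {p5}
  ✓ P
Trace ⟨abb⟩ through Q, begin at {q0}:
  step 1 (a): {q1, q2}
  step 2 (b): {q6}
  step 3 (b): ∅  — Q cannot continue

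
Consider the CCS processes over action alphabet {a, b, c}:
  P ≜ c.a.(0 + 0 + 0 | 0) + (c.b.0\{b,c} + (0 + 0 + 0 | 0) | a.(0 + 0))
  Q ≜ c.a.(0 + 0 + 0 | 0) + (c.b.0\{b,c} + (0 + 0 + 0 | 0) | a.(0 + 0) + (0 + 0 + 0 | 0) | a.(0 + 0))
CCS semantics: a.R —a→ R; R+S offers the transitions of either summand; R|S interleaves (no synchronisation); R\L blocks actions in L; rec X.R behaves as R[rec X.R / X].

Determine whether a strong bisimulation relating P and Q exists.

YES

LTS(P): 6 reachable states
  u0 = c.a.(0 + 0 + 0 | 0) + (c.b.0\{b,c} + (0 + 0 + 0 | 0) | a.(0 + 0)) :: —a→ u1, —c→ u2, —c→ u3
  u1 = (0 + 0 + 0 | 0) | (0 + 0) :: ·
  u2 = a.(0 + 0 + 0 | 0) :: —a→ u4
  u3 = b.0\{b,c} :: —b→ u5
  u4 = 0 + 0 + 0 | 0 :: ·
  u5 = 0\{b,c} :: ·
LTS(Q): 6 reachable states
  v0 = c.a.(0 + 0 + 0 | 0) + (c.b.0\{b,c} + (0 + 0 + 0 | 0) | a.(0 + 0) + (0 + 0 + 0 | 0) | a.(0 + 0)) :: —a→ v1, —c→ v2, —c→ v3
  v1 = (0 + 0 + 0 | 0) | (0 + 0) :: ·
  v2 = a.(0 + 0 + 0 | 0) :: —a→ v4
  v3 = b.0\{b,c} :: —b→ v5
  v4 = 0 + 0 + 0 | 0 :: ·
  v5 = 0\{b,c} :: ·
Bisimilarity quotient blocks:
  B0 = {u0, v0}
  B1 = {u2, v2}
  B2 = {u1, u4, u5, v1, v4, v5}
  B3 = {u3, v3}
u0 ∈ B0, v0 ∈ B0 → same block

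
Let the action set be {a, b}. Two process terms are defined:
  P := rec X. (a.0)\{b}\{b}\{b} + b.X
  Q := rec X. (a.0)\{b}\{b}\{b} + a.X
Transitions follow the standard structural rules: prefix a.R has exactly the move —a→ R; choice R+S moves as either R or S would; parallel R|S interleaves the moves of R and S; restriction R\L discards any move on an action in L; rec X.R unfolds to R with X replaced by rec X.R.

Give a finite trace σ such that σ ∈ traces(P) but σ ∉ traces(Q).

Reachable graph of P (2 states):
  u0 = rec X. (a.0)\{b}\{b}\{b} + b.X → —a→ u1, —b→ u0
  u1 = 0\{b}\{b}\{b} → stopped
Reachable graph of Q (2 states):
  v0 = rec X. (a.0)\{b}\{b}\{b} + a.X → —a→ v0, —a→ v1
  v1 = 0\{b}\{b}\{b} → stopped
Executing b from P (initial set {u0}):
  after b @ step 1: {u0}
  — P admits the full trace.
Executing b from Q (initial set {v0}):
  after b @ step 1: ∅ (Q stuck)

b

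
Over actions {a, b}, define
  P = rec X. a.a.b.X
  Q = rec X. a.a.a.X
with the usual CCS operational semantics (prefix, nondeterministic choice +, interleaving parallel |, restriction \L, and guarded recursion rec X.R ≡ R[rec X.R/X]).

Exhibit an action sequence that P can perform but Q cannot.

P's transition system — 3 states:
  p0 = rec X. a.a.b.X | ··a··> p1
  p1 = a.b.(rec X. a.a.b.X) | ··a··> p2
  p2 = b.(rec X. a.a.b.X) | ··b··> p0
Q's transition system — 3 states:
  q0 = rec X. a.a.a.X | ··a··> q1
  q1 = a.a.(rec X. a.a.a.X) | ··a··> q2
  q2 = a.(rec X. a.a.a.X) | ··a··> q0
Executing aab from P (initial set {p0}):
  [1] a ⇒ {p1}
  [2] a ⇒ {p2}
  [3] b ⇒ {p0}
  ✓ P
Executing aab from Q (initial set {q0}):
  [1] a ⇒ {q1}
  [2] a ⇒ {q2}
  [3] b ⇒ ∅ (Q stuck)

aab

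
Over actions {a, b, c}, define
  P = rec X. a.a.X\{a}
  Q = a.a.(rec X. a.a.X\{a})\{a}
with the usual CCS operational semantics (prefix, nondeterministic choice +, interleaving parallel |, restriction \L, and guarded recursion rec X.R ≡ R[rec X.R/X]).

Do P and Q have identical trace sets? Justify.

traces(P) = traces(Q)

Reachable graph of P (3 states):
  s0 = rec X. a.a.X\{a} :: --a--▸ s1
  s1 = a.(rec X. a.a.X\{a})\{a} :: --a--▸ s2
  s2 = (rec X. a.a.X\{a})\{a} :: stopped
Reachable graph of Q (3 states):
  t0 = a.a.(rec X. a.a.X\{a})\{a} :: --a--▸ t1
  t1 = a.(rec X. a.a.X\{a})\{a} :: --a--▸ t2
  t2 = (rec X. a.a.X\{a})\{a} :: stopped
Bisimilarity quotient blocks:
  B0 = {s0, t0}
  B1 = {s1, t1}
  B2 = {s2, t2}
s0 ∈ B0, t0 ∈ B0 → same block
Bisimilar ⇒ trace-equivalent.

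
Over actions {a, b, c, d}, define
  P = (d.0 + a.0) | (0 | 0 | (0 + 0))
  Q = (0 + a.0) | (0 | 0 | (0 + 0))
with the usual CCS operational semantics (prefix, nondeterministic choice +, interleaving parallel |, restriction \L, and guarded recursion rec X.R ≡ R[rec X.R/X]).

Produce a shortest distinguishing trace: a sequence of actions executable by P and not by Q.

P's transition system — 2 states:
  s0 = (d.0 + a.0) | (0 | 0 | (0 + 0)) has moves =a=> s1, =d=> s1
  s1 = 0 | (0 | 0 | (0 + 0)) has moves ·
Q's transition system — 2 states:
  t0 = (0 + a.0) | (0 | 0 | (0 + 0)) has moves =a=> t1
  t1 = 0 | (0 | 0 | (0 + 0)) has moves ·
Run σ = ⟨d⟩ on P: start {s0}
  after d @ step 1: {s1}
  — P admits the full trace.
Run σ = ⟨d⟩ on Q: start {t0}
  after d @ step 1: ∅  — Q cannot continue

d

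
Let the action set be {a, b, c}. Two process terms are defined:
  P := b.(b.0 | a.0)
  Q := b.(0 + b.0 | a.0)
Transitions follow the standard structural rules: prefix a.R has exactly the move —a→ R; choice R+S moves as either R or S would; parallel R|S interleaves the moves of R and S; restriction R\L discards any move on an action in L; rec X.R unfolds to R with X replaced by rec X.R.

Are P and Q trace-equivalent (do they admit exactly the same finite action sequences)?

LTS(P): 5 reachable states
  m0 = b.(b.0 | a.0) ⊢ ··b··> m1
  m1 = b.0 | a.0 ⊢ ··a··> m2, ··b··> m3
  m2 = b.0 | 0 ⊢ ··b··> m4
  m3 = 0 | a.0 ⊢ ··a··> m4
  m4 = 0 | 0 ⊢ stopped
LTS(Q): 5 reachable states
  n0 = b.(0 + b.0 | a.0) ⊢ ··b··> n1
  n1 = 0 + b.0 | a.0 ⊢ ··a··> n2, ··b··> n3
  n2 = b.0 | 0 ⊢ ··b··> n4
  n3 = 0 | a.0 ⊢ ··a··> n4
  n4 = 0 | 0 ⊢ stopped
Coarsest stable partition (strong bisimilarity classes):
  B0 = {m0, n0}
  B1 = {m1, n1}
  B2 = {m3, n3}
  B3 = {m4, n4}
  B4 = {m2, n2}
m0 ∈ B0, n0 ∈ B0 → same block
Bisimilar ⇒ trace-equivalent.

trace-equivalent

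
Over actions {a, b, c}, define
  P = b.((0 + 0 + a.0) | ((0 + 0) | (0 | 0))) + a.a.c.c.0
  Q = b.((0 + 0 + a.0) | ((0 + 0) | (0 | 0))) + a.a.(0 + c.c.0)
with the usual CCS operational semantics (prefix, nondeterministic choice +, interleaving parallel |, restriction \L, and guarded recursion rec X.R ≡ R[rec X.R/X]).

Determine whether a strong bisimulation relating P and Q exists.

LTS(P): 7 reachable states
  m0 = b.((0 + 0 + a.0) | ((0 + 0) | (0 | 0))) + a.a.c.c.0 has moves =a=> m1, =b=> m2
  m1 = a.c.c.0 has moves =a=> m3
  m2 = (0 + 0 + a.0) | ((0 + 0) | (0 | 0)) has moves =a=> m4
  m3 = c.c.0 has moves =c=> m5
  m4 = 0 | ((0 + 0) | (0 | 0)) has moves ∅
  m5 = c.0 has moves =c=> m6
  m6 = 0 has moves ∅
LTS(Q): 7 reachable states
  n0 = b.((0 + 0 + a.0) | ((0 + 0) | (0 | 0))) + a.a.(0 + c.c.0) has moves =a=> n1, =b=> n2
  n1 = a.(0 + c.c.0) has moves =a=> n3
  n2 = (0 + 0 + a.0) | ((0 + 0) | (0 | 0)) has moves =a=> n4
  n3 = 0 + c.c.0 has moves =c=> n5
  n4 = 0 | ((0 + 0) | (0 | 0)) has moves ∅
  n5 = c.0 has moves =c=> n6
  n6 = 0 has moves ∅
Coarsest stable partition (strong bisimilarity classes):
  B0 = {m0, n0}
  B1 = {m1, n1}
  B2 = {m3, n3}
  B3 = {m5, n5}
  B4 = {m4, m6, n4, n6}
  B5 = {m2, n2}
m0 ∈ B0, n0 ∈ B0 → same block

bisimilar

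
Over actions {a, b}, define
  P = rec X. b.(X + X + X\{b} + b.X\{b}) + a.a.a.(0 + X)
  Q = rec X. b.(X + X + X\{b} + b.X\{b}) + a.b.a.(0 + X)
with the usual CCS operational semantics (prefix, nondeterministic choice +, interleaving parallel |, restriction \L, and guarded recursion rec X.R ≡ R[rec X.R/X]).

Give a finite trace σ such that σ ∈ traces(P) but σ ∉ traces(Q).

LTS(P): 9 reachable states
  s0 = rec X. b.(X + X + X\{b} + b.X\{b}) + a.a.a.(0 + X) → --a--▸ s1, --b--▸ s2
  s1 = a.a.(0 + (rec X. b.(X + X + X\{b} + b.X\{b}) + a.a.a.(0 + X))) → --a--▸ s3
  s2 = (rec X. b.(X + X + X\{b} + b.X\{b}) + a.a.a.(0 + X)) + (rec X. b.(X + X + X\{b} + b.X\{b}) + a.a.a.(0 + X)) + (rec X. b.(X + X + X\{b} + b.X\{b}) + a.a.a.(0 + X))\{b} + b.(rec X. b.(X + X + X\{b} + b.X\{b}) + a.a.a.(0 + X))\{b} → --a--▸ s1, --a--▸ s4, --b--▸ s2, --b--▸ s5
  s3 = a.(0 + (rec X. b.(X + X + X\{b} + b.X\{b}) + a.a.a.(0 + X))) → --a--▸ s6
  s4 = (a.a.(0 + (rec X. b.(X + X + X\{b} + b.X\{b}) + a.a.a.(0 + X))))\{b} → --a--▸ s7
  s5 = (rec X. b.(X + X + X\{b} + b.X\{b}) + a.a.a.(0 + X))\{b} → --a--▸ s4
  s6 = 0 + (rec X. b.(X + X + X\{b} + b.X\{b}) + a.a.a.(0 + X)) → --a--▸ s1, --b--▸ s2
  s7 = (a.(0 + (rec X. b.(X + X + X\{b} + b.X\{b}) + a.a.a.(0 + X))))\{b} → --a--▸ s8
  s8 = (0 + (rec X. b.(X + X + X\{b} + b.X\{b}) + a.a.a.(0 + X)))\{b} → --a--▸ s4
LTS(Q): 7 reachable states
  t0 = rec X. b.(X + X + X\{b} + b.X\{b}) + a.b.a.(0 + X) → --a--▸ t1, --b--▸ t2
  t1 = b.a.(0 + (rec X. b.(X + X + X\{b} + b.X\{b}) + a.b.a.(0 + X))) → --b--▸ t3
  t2 = (rec X. b.(X + X + X\{b} + b.X\{b}) + a.b.a.(0 + X)) + (rec X. b.(X + X + X\{b} + b.X\{b}) + a.b.a.(0 + X)) + (rec X. b.(X + X + X\{b} + b.X\{b}) + a.b.a.(0 + X))\{b} + b.(rec X. b.(X + X + X\{b} + b.X\{b}) + a.b.a.(0 + X))\{b} → --a--▸ t1, --a--▸ t4, --b--▸ t2, --b--▸ t5
  t3 = a.(0 + (rec X. b.(X + X + X\{b} + b.X\{b}) + a.b.a.(0 + X))) → --a--▸ t6
  t4 = (b.a.(0 + (rec X. b.(X + X + X\{b} + b.X\{b}) + a.b.a.(0 + X))))\{b} → deadlocked
  t5 = (rec X. b.(X + X + X\{b} + b.X\{b}) + a.b.a.(0 + X))\{b} → --a--▸ t4
  t6 = 0 + (rec X. b.(X + X + X\{b} + b.X\{b}) + a.b.a.(0 + X)) → --a--▸ t1, --b--▸ t2
Executing aa from P (initial set {s0}):
  after a @ step 1: {s1}
  after a @ step 2: {s3}
  P completes σ.
Executing aa from Q (initial set {t0}):
  after a @ step 1: {t1}
  after a @ step 2: ∅ (Q stuck)

aa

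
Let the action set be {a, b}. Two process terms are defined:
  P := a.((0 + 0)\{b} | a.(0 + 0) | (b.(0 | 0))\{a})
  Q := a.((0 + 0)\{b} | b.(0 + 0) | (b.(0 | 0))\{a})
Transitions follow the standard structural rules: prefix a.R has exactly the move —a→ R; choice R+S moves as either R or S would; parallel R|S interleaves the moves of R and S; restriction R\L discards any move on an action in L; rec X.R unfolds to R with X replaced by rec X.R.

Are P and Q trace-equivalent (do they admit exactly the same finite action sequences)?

traces(P) ≠ traces(Q) — witness ⟨aa⟩

P's transition system — 5 states:
  s0 = a.((0 + 0)\{b} | a.(0 + 0) | (b.(0 | 0))\{a}) ⊢ --a--▸ s1
  s1 = (0 + 0)\{b} | a.(0 + 0) | (b.(0 | 0))\{a} ⊢ --a--▸ s2, --b--▸ s3
  s2 = (0 + 0)\{b} | (0 + 0) | (b.(0 | 0))\{a} ⊢ --b--▸ s4
  s3 = (0 + 0)\{b} | a.(0 + 0) | (0 | 0)\{a} ⊢ --a--▸ s4
  s4 = (0 + 0)\{b} | (0 + 0) | (0 | 0)\{a} ⊢ (no moves)
Q's transition system — 5 states:
  t0 = a.((0 + 0)\{b} | b.(0 + 0) | (b.(0 | 0))\{a}) ⊢ --a--▸ t1
  t1 = (0 + 0)\{b} | b.(0 + 0) | (b.(0 | 0))\{a} ⊢ --b--▸ t2, --b--▸ t3
  t2 = (0 + 0)\{b} | (0 + 0) | (b.(0 | 0))\{a} ⊢ --b--▸ t4
  t3 = (0 + 0)\{b} | b.(0 + 0) | (0 | 0)\{a} ⊢ --b--▸ t4
  t4 = (0 + 0)\{b} | (0 + 0) | (0 | 0)\{a} ⊢ (no moves)
Run σ = ⟨aa⟩ on P: start {s0}
  after a @ step 1: {s1}
  after a @ step 2: {s2}
  P completes σ.
Run σ = ⟨aa⟩ on Q: start {t0}
  after a @ step 1: {t1}
  after a @ step 2: ∅  — Q cannot continue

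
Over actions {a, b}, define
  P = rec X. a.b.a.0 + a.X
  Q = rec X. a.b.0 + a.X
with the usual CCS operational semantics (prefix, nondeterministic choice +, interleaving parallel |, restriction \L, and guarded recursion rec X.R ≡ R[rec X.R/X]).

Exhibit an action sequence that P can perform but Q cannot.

aba

P's transition system — 4 states:
  u0 = rec X. a.b.a.0 + a.X | ··a··> u0, ··a··> u1
  u1 = b.a.0 | ··b··> u2
  u2 = a.0 | ··a··> u3
  u3 = 0 | stopped
Q's transition system — 3 states:
  v0 = rec X. a.b.0 + a.X | ··a··> v0, ··a··> v1
  v1 = b.0 | ··b··> v2
  v2 = 0 | stopped
Executing aba from P (initial set {u0}):
  [1] a ⇒ {u0, u1}
  [2] b ⇒ {u2}
  [3] a ⇒ {u3}
  ✓ P
Executing aba from Q (initial set {v0}):
  [1] a ⇒ {v0, v1}
  [2] b ⇒ {v2}
  [3] a ⇒ ∅  — Q cannot continue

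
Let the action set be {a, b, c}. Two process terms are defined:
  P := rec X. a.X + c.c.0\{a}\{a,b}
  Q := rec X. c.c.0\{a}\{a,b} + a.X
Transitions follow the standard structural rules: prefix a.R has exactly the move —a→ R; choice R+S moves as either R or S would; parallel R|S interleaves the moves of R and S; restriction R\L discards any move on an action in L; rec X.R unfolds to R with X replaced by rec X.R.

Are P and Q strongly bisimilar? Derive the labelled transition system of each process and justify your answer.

P's transition system — 3 states:
  p0 = rec X. a.X + c.c.0\{a}\{a,b} | -a-> p0, -c-> p1
  p1 = c.0\{a}\{a,b} | -c-> p2
  p2 = 0\{a}\{a,b} | ·
Q's transition system — 3 states:
  q0 = rec X. c.c.0\{a}\{a,b} + a.X | -a-> q0, -c-> q1
  q1 = c.0\{a}\{a,b} | -c-> q2
  q2 = 0\{a}\{a,b} | ·
Bisimilarity quotient blocks:
  B0 = {p0, q0}
  B1 = {p1, q1}
  B2 = {p2, q2}
p0 ∈ B0, q0 ∈ B0 → same block

YES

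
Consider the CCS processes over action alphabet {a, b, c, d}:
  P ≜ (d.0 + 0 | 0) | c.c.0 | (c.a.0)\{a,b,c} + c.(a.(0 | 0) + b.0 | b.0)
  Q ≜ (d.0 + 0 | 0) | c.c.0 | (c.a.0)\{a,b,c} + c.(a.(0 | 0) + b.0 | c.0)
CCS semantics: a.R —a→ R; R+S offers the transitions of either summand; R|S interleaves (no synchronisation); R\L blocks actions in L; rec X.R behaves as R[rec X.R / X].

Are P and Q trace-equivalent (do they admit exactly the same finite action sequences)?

trace-distinct — witness ⟨cbb⟩

Reachable graph of P (10 states):
  p0 = (d.0 + 0 | 0) | c.c.0 | (c.a.0)\{a,b,c} + c.(a.(0 | 0) + b.0 | b.0) → —c→ p1, —c→ p2, —d→ p3
  p1 = (d.0 + 0 | 0) | c.0 | (c.a.0)\{a,b,c} → —c→ p4, —d→ p5
  p2 = a.(0 | 0) + b.0 | b.0 → —a→ p6, —b→ p7, —b→ p8
  p3 = 0 | c.c.0 | (c.a.0)\{a,b,c} → —c→ p5
  p4 = (d.0 + 0 | 0) | 0 | (c.a.0)\{a,b,c} → —d→ p9
  p5 = 0 | c.0 | (c.a.0)\{a,b,c} → —c→ p9
  p6 = 0 | 0 → stopped
  p7 = 0 | b.0 → —b→ p6
  p8 = b.0 | 0 → —b→ p6
  p9 = 0 | 0 | (c.a.0)\{a,b,c} → stopped
Reachable graph of Q (10 states):
  q0 = (d.0 + 0 | 0) | c.c.0 | (c.a.0)\{a,b,c} + c.(a.(0 | 0) + b.0 | c.0) → —c→ q1, —c→ q2, —d→ q3
  q1 = (d.0 + 0 | 0) | c.0 | (c.a.0)\{a,b,c} → —c→ q4, —d→ q5
  q2 = a.(0 | 0) + b.0 | c.0 → —a→ q6, —b→ q7, —c→ q8
  q3 = 0 | c.c.0 | (c.a.0)\{a,b,c} → —c→ q5
  q4 = (d.0 + 0 | 0) | 0 | (c.a.0)\{a,b,c} → —d→ q9
  q5 = 0 | c.0 | (c.a.0)\{a,b,c} → —c→ q9
  q6 = 0 | 0 → stopped
  q7 = 0 | c.0 → —c→ q6
  q8 = b.0 | 0 → —b→ q6
  q9 = 0 | 0 | (c.a.0)\{a,b,c} → stopped
Executing cbb from P (initial set {p0}):
  step 1 (c): {p1, p2}
  step 2 (b): {p7, p8}
  step 3 (b): {p6}
  — P admits the full trace.
Executing cbb from Q (initial set {q0}):
  step 1 (c): {q1, q2}
  step 2 (b): {q7}
  step 3 (b): ∅ (Q stuck)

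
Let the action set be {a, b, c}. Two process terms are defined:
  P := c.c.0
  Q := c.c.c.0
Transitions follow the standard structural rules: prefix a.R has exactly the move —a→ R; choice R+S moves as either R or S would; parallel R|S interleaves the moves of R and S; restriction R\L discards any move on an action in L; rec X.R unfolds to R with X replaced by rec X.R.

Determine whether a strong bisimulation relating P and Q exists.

not bisimilar

LTS(P): 3 reachable states
  m0 = c.c.0 | --c--▸ m1
  m1 = c.0 | --c--▸ m2
  m2 = 0 | deadlocked
LTS(Q): 4 reachable states
  n0 = c.c.c.0 | --c--▸ n1
  n1 = c.c.0 | --c--▸ n2
  n2 = c.0 | --c--▸ n3
  n3 = 0 | deadlocked
Coarsest stable partition (strong bisimilarity classes):
  B0 = {m0, n1}
  B1 = {m1, n2}
  B2 = {m2, n3}
  B3 = {n0}
m0 ∈ B0, n0 ∈ B3 → different blocks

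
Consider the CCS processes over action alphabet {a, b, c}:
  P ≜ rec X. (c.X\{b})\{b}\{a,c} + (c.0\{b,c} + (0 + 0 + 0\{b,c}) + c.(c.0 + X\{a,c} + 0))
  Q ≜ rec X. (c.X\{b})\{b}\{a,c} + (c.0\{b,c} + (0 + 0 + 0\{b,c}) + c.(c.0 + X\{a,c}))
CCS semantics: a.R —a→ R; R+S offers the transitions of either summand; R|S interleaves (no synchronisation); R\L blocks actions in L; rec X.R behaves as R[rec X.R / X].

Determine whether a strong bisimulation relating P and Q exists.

YES

LTS(P): 4 reachable states
  m0 = rec X. (c.X\{b})\{b}\{a,c} + (c.0\{b,c} + (0 + 0 + 0\{b,c}) + c.(c.0 + X\{a,c} + 0)) :: =c=> m1, =c=> m2
  m1 = 0\{b,c} :: stopped
  m2 = c.0 + (rec X. (c.X\{b})\{b}\{a,c} + (c.0\{b,c} + (0 + 0 + 0\{b,c}) + c.(c.0 + X\{a,c} + 0)))\{a,c} + 0 :: =c=> m3
  m3 = 0 :: stopped
LTS(Q): 4 reachable states
  n0 = rec X. (c.X\{b})\{b}\{a,c} + (c.0\{b,c} + (0 + 0 + 0\{b,c}) + c.(c.0 + X\{a,c})) :: =c=> n1, =c=> n2
  n1 = 0\{b,c} :: stopped
  n2 = c.0 + (rec X. (c.X\{b})\{b}\{a,c} + (c.0\{b,c} + (0 + 0 + 0\{b,c}) + c.(c.0 + X\{a,c})))\{a,c} :: =c=> n3
  n3 = 0 :: stopped
Bisimilarity quotient blocks:
  B0 = {m0, n0}
  B1 = {m1, m3, n1, n3}
  B2 = {m2, n2}
m0 ∈ B0, n0 ∈ B0 → same block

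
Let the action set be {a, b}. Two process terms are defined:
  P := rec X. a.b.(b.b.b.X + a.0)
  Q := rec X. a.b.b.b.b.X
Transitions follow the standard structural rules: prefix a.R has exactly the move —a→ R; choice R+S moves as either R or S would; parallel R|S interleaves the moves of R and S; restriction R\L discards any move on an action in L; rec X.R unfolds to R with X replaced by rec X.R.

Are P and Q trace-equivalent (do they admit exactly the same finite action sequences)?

trace-distinct — witness ⟨aba⟩

P's transition system — 6 states:
  p0 = rec X. a.b.(b.b.b.X + a.0) | =a=> p1
  p1 = b.(b.b.b.(rec X. a.b.(b.b.b.X + a.0)) + a.0) | =b=> p2
  p2 = b.b.b.(rec X. a.b.(b.b.b.X + a.0)) + a.0 | =a=> p3, =b=> p4
  p3 = 0 | (no moves)
  p4 = b.b.(rec X. a.b.(b.b.b.X + a.0)) | =b=> p5
  p5 = b.(rec X. a.b.(b.b.b.X + a.0)) | =b=> p0
Q's transition system — 5 states:
  q0 = rec X. a.b.b.b.b.X | =a=> q1
  q1 = b.b.b.b.(rec X. a.b.b.b.b.X) | =b=> q2
  q2 = b.b.b.(rec X. a.b.b.b.b.X) | =b=> q3
  q3 = b.b.(rec X. a.b.b.b.b.X) | =b=> q4
  q4 = b.(rec X. a.b.b.b.b.X) | =b=> q0
Trace ⟨aba⟩ through P, begin at {p0}:
  [1] a ⇒ {p1}
  [2] b ⇒ {p2}
  [3] a ⇒ {p3}
  ✓ P
Trace ⟨aba⟩ through Q, begin at {q0}:
  [1] a ⇒ {q1}
  [2] b ⇒ {q2}
  [3] a ⇒ no successor for Q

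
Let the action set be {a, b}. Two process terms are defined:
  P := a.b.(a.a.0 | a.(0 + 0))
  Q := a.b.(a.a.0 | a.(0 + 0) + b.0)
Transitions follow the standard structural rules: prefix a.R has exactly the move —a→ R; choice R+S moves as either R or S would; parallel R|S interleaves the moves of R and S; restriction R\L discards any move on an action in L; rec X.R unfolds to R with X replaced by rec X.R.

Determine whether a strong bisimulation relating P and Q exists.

LTS(P): 8 reachable states
  s0 = a.b.(a.a.0 | a.(0 + 0)) ⊢ --a--▸ s1
  s1 = b.(a.a.0 | a.(0 + 0)) ⊢ --b--▸ s2
  s2 = a.a.0 | a.(0 + 0) ⊢ --a--▸ s3, --a--▸ s4
  s3 = a.0 | a.(0 + 0) ⊢ --a--▸ s5, --a--▸ s6
  s4 = a.a.0 | (0 + 0) ⊢ --a--▸ s6
  s5 = 0 | a.(0 + 0) ⊢ --a--▸ s7
  s6 = a.0 | (0 + 0) ⊢ --a--▸ s7
  s7 = 0 | (0 + 0) ⊢ stopped
LTS(Q): 9 reachable states
  t0 = a.b.(a.a.0 | a.(0 + 0) + b.0) ⊢ --a--▸ t1
  t1 = b.(a.a.0 | a.(0 + 0) + b.0) ⊢ --b--▸ t2
  t2 = a.a.0 | a.(0 + 0) + b.0 ⊢ --a--▸ t3, --a--▸ t4, --b--▸ t5
  t3 = a.0 | a.(0 + 0) ⊢ --a--▸ t6, --a--▸ t7
  t4 = a.a.0 | (0 + 0) ⊢ --a--▸ t7
  t5 = 0 ⊢ stopped
  t6 = 0 | a.(0 + 0) ⊢ --a--▸ t8
  t7 = a.0 | (0 + 0) ⊢ --a--▸ t8
  t8 = 0 | (0 + 0) ⊢ stopped
Partition-refinement fixed point:
  B0 = {s0}
  B1 = {s1}
  B2 = {s2}
  B3 = {s3, s4, t3, t4}
  B4 = {s5, s6, t6, t7}
  B5 = {s7, t5, t8}
  B6 = {t0}
  B7 = {t1}
  B8 = {t2}
s0 ∈ B0, t0 ∈ B6 → different blocks

P ≁ Q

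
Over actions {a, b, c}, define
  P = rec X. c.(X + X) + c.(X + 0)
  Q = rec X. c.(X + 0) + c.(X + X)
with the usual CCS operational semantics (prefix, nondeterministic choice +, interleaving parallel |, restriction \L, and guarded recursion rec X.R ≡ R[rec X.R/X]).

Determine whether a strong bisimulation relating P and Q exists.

P's transition system — 3 states:
  p0 = rec X. c.(X + X) + c.(X + 0) has moves ··c··> p1, ··c··> p2
  p1 = (rec X. c.(X + X) + c.(X + 0)) + (rec X. c.(X + X) + c.(X + 0)) has moves ··c··> p1, ··c··> p2
  p2 = (rec X. c.(X + X) + c.(X + 0)) + 0 has moves ··c··> p1, ··c··> p2
Q's transition system — 3 states:
  q0 = rec X. c.(X + 0) + c.(X + X) has moves ··c··> q1, ··c··> q2
  q1 = (rec X. c.(X + 0) + c.(X + X)) + (rec X. c.(X + 0) + c.(X + X)) has moves ··c··> q1, ··c··> q2
  q2 = (rec X. c.(X + 0) + c.(X + X)) + 0 has moves ··c··> q1, ··c··> q2
Coarsest stable partition (strong bisimilarity classes):
  B0 = {p0, p1, p2, q0, q1, q2}
p0 ∈ B0, q0 ∈ B0 → same block

YES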